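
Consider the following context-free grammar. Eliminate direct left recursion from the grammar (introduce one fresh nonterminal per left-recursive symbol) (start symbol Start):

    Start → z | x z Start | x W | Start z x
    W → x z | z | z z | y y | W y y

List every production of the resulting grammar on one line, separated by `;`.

Start → z Start1 | x z Start Start1 | x W Start1; W → x z W1 | z W1 | z z W1 | y y W1; Start1 → z x Start1 | ε; W1 → y y W1 | ε

Directly left-recursive nonterminals: Start, W.
For Start: α = {z x}, β = {z, x z Start, x W}. Rewrite as Start → β Start1 and Start1 → α Start1 | ε.
For W: α = {y y}, β = {x z, z, z z, y y}. Rewrite as W → β W1 and W1 → α W1 | ε.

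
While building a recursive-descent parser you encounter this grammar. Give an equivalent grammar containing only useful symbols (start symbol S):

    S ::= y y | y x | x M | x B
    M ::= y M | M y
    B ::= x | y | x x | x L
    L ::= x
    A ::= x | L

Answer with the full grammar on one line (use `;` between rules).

S ::= y y | y x | x B; B ::= x | y | x x | x L; L ::= x

Generating nonterminals: {A, B, L, S}.
Reachable from S after that: {B, L, S}.
Removed useless symbols: {A, M} and every production mentioning them.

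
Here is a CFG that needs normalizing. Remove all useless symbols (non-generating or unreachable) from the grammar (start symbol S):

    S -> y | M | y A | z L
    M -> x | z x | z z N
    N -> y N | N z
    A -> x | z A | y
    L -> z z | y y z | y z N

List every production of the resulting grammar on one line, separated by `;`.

S -> y | M | y A | z L; M -> x | z x; A -> x | z A | y; L -> z z | y y z

Generating nonterminals: {A, L, M, S}.
Reachable from S after that: {A, L, M, S}.
Removed useless symbols: {N} and every production mentioning them.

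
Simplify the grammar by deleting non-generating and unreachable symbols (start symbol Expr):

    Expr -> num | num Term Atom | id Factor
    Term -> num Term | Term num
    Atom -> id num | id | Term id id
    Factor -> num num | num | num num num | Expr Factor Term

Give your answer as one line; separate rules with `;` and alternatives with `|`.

Expr -> num | id Factor; Factor -> num num | num | num num num

Generating nonterminals: {Atom, Expr, Factor}.
Reachable from Expr after that: {Expr, Factor}.
Removed useless symbols: {Atom, Term} and every production mentioning them.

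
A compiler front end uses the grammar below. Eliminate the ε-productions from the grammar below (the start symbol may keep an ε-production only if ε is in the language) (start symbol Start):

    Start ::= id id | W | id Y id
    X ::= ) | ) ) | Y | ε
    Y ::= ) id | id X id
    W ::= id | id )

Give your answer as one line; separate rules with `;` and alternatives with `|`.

Start ::= id id | W | id Y id; X ::= ) | ) ) | Y; Y ::= ) id | id X id | id id; W ::= id | id )

Nullable nonterminals: {X}.
ε ∉ L(G), so no ε-production is kept.
For each production, add variants omitting each subset of nullable occurrences: Y → id X id gives id X id | id id.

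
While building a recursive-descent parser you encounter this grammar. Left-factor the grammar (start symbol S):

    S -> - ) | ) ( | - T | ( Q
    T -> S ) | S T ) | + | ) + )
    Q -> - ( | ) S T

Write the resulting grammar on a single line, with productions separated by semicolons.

S -> ) ( | ( Q | - S'; T -> + | ) + ) | S T'; Q -> - ( | ) S T; S' -> ) | T; T' -> ) | T )

S has alternatives sharing prefix '-': factor to S → - S' with S' → ) | T.
T has alternatives sharing prefix 'S': factor to T → S T' with T' → ) | T ).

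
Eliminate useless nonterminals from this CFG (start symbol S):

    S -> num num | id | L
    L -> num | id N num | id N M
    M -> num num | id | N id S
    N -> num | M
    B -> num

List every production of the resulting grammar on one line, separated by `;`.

Generating nonterminals: {B, L, M, N, S}.
Reachable from S after that: {L, M, N, S}.
Removed useless symbols: {B} and every production mentioning them.

S -> num num | id | L; L -> num | id N num | id N M; M -> num num | id | N id S; N -> num | M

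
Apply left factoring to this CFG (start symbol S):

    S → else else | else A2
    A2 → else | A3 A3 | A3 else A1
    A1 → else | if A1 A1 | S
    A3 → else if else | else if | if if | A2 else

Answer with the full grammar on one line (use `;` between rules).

S has alternatives sharing prefix 'else': factor to S → else S' with S' → else | A2.
A2 has alternatives sharing prefix 'A3': factor to A2 → A3 A2' with A2' → A3 | else A1.
A3 has alternatives sharing prefix 'else if': factor to A3 → else if A3' with A3' → else | ε.

S → else S'; A2 → else | A3 A2'; A1 → else | if A1 A1 | S; A3 → if if | A2 else | else if A3'; S' → else | A2; A2' → A3 | else A1; A3' → else | ε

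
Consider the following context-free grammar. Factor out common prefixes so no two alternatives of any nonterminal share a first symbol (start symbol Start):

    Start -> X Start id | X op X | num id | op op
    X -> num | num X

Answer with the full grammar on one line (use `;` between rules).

Start has alternatives sharing prefix 'X': factor to Start → X Start1 with Start1 → Start id | op X.
X has alternatives sharing prefix 'num': factor to X → num X1 with X1 → ε | X.

Start -> num id | op op | X Start1; X -> num X1; Start1 -> Start id | op X; X1 -> ε | X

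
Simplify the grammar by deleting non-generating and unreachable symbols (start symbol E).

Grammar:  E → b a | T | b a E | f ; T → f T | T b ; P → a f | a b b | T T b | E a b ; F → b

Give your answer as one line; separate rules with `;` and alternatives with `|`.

E → b a | b a E | f

Generating nonterminals: {E, F, P}.
Reachable from E after that: {E}.
Removed useless symbols: {F, P, T} and every production mentioning them.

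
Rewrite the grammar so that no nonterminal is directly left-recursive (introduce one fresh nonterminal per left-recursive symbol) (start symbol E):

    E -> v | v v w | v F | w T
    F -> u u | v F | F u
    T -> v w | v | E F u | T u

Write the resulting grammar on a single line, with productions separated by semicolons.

E -> v | v v w | v F | w T; F -> u u F' | v F F'; T -> v w T' | v T' | E F u T'; F' -> u F' | ε; T' -> u T' | ε

F, T are directly left-recursive.
For F: α = {u}, β = {u u, v F}. Rewrite as F → β F' and F' → α F' | ε.
For T: α = {u}, β = {v w, v, E F u}. Rewrite as T → β T' and T' → α T' | ε.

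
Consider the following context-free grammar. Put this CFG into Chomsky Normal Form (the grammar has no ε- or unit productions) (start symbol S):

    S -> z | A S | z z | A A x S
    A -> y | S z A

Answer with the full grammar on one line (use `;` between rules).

Introduce a nonterminal for each terminal appearing in a rule of length ≥ 2: X1 → z, X2 → x.
Binarize each right-hand side of length ≥ 3 by chaining fresh nonterminals (Y1, Y2, …): affected rules were S → A A X2 S; A → S X1 A.

S -> z | A S | X1 X1 | A Y1; A -> y | S Y3; X1 -> z; X2 -> x; Y1 -> A Y2; Y2 -> X2 S; Y3 -> X1 A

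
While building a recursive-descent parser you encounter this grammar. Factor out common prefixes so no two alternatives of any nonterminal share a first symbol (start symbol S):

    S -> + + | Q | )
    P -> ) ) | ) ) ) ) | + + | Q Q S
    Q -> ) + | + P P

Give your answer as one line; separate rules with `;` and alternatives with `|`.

P has alternatives sharing prefix ') )': factor to P → ) ) P' with P' → ε | ) ).

S -> + + | Q | ); P -> + + | Q Q S | ) ) P'; Q -> ) + | + P P; P' -> ε | ) )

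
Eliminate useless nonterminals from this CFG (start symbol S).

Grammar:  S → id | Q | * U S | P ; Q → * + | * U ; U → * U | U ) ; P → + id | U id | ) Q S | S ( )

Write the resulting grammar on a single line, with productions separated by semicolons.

S → id | Q | P; Q → * +; P → + id | ) Q S | S ( )

Generating nonterminals: {P, Q, S}.
Reachable from S after that: {P, Q, S}.
Removed useless symbols: {U} and every production mentioning them.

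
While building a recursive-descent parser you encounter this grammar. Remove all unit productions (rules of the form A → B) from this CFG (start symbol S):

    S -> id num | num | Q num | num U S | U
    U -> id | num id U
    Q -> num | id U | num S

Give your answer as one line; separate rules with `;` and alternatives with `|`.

S -> id | num id U | id num | num | Q num | num U S; U -> id | num id U; Q -> num | id U | num S

Unit pairs: S ⇒* {U}.
For each unit pair (A, B), copy every non-unit production of B to A, then drop all unit productions.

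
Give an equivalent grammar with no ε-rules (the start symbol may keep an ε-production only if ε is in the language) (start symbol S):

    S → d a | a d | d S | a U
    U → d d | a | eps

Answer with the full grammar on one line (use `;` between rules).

The nullable symbols are {U}.
ε ∉ L(G), so no ε-production is kept.
Expand every rule over subsets of its nullable positions: S → a U gives a U | a.

S → d a | a d | d S | a U | a; U → d d | a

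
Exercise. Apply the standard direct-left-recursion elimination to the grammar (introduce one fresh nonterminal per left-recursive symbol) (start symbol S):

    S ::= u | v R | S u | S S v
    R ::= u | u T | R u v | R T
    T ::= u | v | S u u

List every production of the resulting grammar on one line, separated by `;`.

S ::= u S' | v R S'; R ::= u R' | u T R'; T ::= u | v | S u u; S' ::= u S' | S v S' | ε; R' ::= u v R' | T R' | ε

Left recursion appears on S, R.
For S: α = {u, S v}, β = {u, v R}. Rewrite as S → β S' and S' → α S' | ε.
For R: α = {u v, T}, β = {u, u T}. Rewrite as R → β R' and R' → α R' | ε.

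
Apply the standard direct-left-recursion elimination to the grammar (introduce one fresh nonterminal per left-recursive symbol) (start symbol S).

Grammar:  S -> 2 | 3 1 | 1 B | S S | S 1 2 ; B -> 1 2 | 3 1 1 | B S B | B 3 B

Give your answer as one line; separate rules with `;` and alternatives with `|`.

S -> 2 S' | 3 1 S' | 1 B S'; B -> 1 2 B' | 3 1 1 B'; S' -> S S' | 1 2 S' | ε; B' -> S B B' | 3 B B' | ε

S, B are directly left-recursive.
For S: α = {S, 1 2}, β = {2, 3 1, 1 B}. Rewrite as S → β S' and S' → α S' | ε.
For B: α = {S B, 3 B}, β = {1 2, 3 1 1}. Rewrite as B → β B' and B' → α B' | ε.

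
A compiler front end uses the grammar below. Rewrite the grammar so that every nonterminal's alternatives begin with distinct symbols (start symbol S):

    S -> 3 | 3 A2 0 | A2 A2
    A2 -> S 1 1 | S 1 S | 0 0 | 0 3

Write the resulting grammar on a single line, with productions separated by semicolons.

S has alternatives sharing prefix '3': factor to S → 3 S' with S' → ε | A2 0.
A2 has alternatives sharing prefix 'S 1': factor to A2 → S 1 A2' with A2' → 1 | S.
A2 has alternatives sharing prefix '0': factor to A2 → 0 A2'' with A2'' → 0 | 3.

S -> A2 A2 | 3 S'; A2 -> S 1 A2' | 0 A2''; S' -> eps | A2 0; A2' -> 1 | S; A2'' -> 0 | 3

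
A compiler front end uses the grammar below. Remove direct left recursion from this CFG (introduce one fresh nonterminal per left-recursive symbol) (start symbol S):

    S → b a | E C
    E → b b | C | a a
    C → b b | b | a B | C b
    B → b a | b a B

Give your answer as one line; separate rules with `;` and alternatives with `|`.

Left recursion appears on C.
For C: α = {b}, β = {b b, b, a B}. Rewrite as C → β C' and C' → α C' | ε.

S → b a | E C; E → b b | C | a a; C → b b C' | b C' | a B C'; B → b a | b a B; C' → b C' | eps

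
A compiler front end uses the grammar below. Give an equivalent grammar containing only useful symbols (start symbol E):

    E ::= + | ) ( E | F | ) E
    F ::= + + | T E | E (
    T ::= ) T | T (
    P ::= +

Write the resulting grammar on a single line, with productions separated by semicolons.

E ::= + | ) ( E | F | ) E; F ::= + + | E (

Generating nonterminals: {E, F, P}.
Reachable from E after that: {E, F}.
Removed useless symbols: {P, T} and every production mentioning them.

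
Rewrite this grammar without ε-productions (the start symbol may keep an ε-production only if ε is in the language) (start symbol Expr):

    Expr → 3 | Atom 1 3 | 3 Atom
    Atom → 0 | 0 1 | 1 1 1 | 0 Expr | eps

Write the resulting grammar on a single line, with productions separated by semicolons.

The nullable symbols are {Atom}.
ε ∉ L(G), so no ε-production is kept.
For each production, add variants omitting each subset of nullable occurrences: Expr → Atom 1 3 gives Atom 1 3 | 1 3.

Expr → 3 | Atom 1 3 | 1 3 | 3 Atom; Atom → 0 | 0 1 | 1 1 1 | 0 Expr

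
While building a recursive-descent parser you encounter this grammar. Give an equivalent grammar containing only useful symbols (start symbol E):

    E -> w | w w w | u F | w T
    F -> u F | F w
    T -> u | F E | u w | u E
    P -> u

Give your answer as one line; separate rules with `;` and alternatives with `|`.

Generating nonterminals: {E, P, T}.
Reachable from E after that: {E, T}.
Removed useless symbols: {F, P} and every production mentioning them.

E -> w | w w w | w T; T -> u | u w | u E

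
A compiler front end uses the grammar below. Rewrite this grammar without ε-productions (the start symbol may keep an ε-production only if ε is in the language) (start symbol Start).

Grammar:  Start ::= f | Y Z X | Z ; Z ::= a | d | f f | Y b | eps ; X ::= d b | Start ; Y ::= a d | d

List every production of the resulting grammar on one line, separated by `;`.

Nullable set = {Start, X, Z}.
ε ∈ L(G) since Start is nullable, so keep Start → ε.
Expand every rule over subsets of its nullable positions: Start → Y Z X gives Y Z X | Y Z | Y X | Y.

Start ::= f | Y Z X | Y Z | Y X | Y | Z | ε; Z ::= a | d | f f | Y b; X ::= d b | Start; Y ::= a d | d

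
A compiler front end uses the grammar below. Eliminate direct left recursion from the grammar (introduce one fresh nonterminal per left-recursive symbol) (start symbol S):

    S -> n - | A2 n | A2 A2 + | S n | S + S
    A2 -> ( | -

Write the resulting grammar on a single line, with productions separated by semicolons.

Left recursion appears on S.
For S: α = {n, + S}, β = {n -, A2 n, A2 A2 +}. Rewrite as S → β S' and S' → α S' | ε.

S -> n - S' | A2 n S' | A2 A2 + S'; A2 -> ( | -; S' -> n S' | + S S' | ε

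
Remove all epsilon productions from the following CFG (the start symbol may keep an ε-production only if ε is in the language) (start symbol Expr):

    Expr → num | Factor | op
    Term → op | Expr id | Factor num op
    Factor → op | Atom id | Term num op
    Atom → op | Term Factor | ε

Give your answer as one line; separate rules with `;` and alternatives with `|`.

Nullable set = {Atom}.
ε ∉ L(G), so no ε-production is kept.
Add the nullable-subset variants: Factor → Atom id gives Atom id | id.

Expr → num | Factor | op; Term → op | Expr id | Factor num op; Factor → op | Atom id | id | Term num op; Atom → op | Term Factor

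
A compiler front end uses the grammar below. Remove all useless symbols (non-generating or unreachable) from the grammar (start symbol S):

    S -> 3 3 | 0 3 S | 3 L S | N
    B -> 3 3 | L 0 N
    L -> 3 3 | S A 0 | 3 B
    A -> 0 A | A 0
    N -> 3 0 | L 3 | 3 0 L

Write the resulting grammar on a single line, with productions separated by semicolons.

S -> 3 3 | 0 3 S | 3 L S | N; B -> 3 3 | L 0 N; L -> 3 3 | 3 B; N -> 3 0 | L 3 | 3 0 L

Generating nonterminals: {B, L, N, S}.
Reachable from S after that: {B, L, N, S}.
Removed useless symbols: {A} and every production mentioning them.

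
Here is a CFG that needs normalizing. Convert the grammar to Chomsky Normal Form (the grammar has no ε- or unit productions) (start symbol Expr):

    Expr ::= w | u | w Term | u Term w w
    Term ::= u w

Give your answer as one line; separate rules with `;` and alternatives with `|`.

Introduce a nonterminal for each terminal appearing in a rule of length ≥ 2: X1 → w, X2 → u.
Binarize each right-hand side of length ≥ 3 by chaining fresh nonterminals (Y1, Y2, …): affected rules were Expr → X2 Term X1 X1.

Expr ::= w | u | X1 Term | X2 Y1; Term ::= X2 X1; X1 ::= w; X2 ::= u; Y1 ::= Term Y2; Y2 ::= X1 X1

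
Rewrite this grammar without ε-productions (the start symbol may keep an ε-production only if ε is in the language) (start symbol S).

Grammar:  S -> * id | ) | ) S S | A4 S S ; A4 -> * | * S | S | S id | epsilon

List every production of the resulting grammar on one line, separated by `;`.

The nullable symbols are {A4}.
ε ∉ L(G), so no ε-production is kept.
Expand every rule over subsets of its nullable positions: S → A4 S S gives A4 S S | S S.

S -> * id | ) | ) S S | A4 S S | S S; A4 -> * | * S | S | S id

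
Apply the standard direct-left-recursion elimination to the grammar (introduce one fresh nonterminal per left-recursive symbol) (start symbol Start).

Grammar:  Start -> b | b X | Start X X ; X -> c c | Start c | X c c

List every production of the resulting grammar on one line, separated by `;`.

Directly left-recursive nonterminals: Start, X.
For Start: α = {X X}, β = {b, b X}. Rewrite as Start → β Start1 and Start1 → α Start1 | ε.
For X: α = {c c}, β = {c c, Start c}. Rewrite as X → β X1 and X1 → α X1 | ε.

Start -> b Start1 | b X Start1; X -> c c X1 | Start c X1; Start1 -> X X Start1 | ε; X1 -> c c X1 | ε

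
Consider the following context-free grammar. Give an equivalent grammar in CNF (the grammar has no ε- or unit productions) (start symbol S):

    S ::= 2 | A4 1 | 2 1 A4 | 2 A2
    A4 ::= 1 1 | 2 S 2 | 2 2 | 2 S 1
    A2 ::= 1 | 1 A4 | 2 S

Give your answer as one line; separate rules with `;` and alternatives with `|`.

S ::= 2 | A4 X1 | X2 Y1 | X2 A2; A4 ::= X1 X1 | X2 Y2 | X2 X2 | X2 Y3; A2 ::= 1 | X1 A4 | X2 S; X1 ::= 1; X2 ::= 2; Y1 ::= X1 A4; Y2 ::= S X2; Y3 ::= S X1

Introduce a nonterminal for each terminal appearing in a rule of length ≥ 2: X1 → 1, X2 → 2.
Binarize each right-hand side of length ≥ 3 by chaining fresh nonterminals (Y1, Y2, …): affected rules were S → X2 X1 A4; A4 → X2 S X2; A4 → X2 S X1.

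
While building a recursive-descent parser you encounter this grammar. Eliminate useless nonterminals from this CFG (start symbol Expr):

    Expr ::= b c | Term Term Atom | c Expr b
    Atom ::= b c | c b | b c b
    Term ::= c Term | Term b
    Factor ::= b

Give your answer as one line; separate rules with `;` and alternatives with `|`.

Expr ::= b c | c Expr b

Generating nonterminals: {Atom, Expr, Factor}.
Reachable from Expr after that: {Expr}.
Removed useless symbols: {Atom, Factor, Term} and every production mentioning them.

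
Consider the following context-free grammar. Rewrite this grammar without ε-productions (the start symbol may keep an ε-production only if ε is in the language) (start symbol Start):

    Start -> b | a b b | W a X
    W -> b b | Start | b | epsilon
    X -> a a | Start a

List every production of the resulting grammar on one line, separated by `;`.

Start -> b | a b b | W a X | a X; W -> b b | Start | b; X -> a a | Start a

The nullable symbols are {W}.
ε ∉ L(G), so no ε-production is kept.
Expand every rule over subsets of its nullable positions: Start → W a X gives W a X | a X.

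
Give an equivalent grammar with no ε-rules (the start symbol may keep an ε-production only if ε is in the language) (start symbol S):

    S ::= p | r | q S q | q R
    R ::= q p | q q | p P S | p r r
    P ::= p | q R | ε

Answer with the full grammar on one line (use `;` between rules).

S ::= p | r | q S q | q R; R ::= q p | q q | p P S | p S | p r r; P ::= p | q R

Nullable set = {P}.
ε ∉ L(G), so no ε-production is kept.
Add the nullable-subset variants: R → p P S gives p P S | p S.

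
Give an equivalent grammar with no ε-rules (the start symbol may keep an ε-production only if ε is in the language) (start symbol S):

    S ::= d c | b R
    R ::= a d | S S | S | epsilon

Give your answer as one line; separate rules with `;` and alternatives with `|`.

Nullable nonterminals: {R}.
ε ∉ L(G), so no ε-production is kept.
Expand every rule over subsets of its nullable positions: S → b R gives b R | b.

S ::= d c | b R | b; R ::= a d | S S | S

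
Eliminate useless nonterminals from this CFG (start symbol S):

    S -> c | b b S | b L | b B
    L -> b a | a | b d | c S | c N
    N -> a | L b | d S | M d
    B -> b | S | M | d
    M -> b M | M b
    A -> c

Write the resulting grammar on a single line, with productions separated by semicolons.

S -> c | b b S | b L | b B; L -> b a | a | b d | c S | c N; N -> a | L b | d S; B -> b | S | d

Generating nonterminals: {A, B, L, N, S}.
Reachable from S after that: {B, L, N, S}.
Removed useless symbols: {A, M} and every production mentioning them.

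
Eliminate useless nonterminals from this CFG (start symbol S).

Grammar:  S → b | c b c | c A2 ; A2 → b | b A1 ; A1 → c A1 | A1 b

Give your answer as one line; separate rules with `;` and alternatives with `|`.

S → b | c b c | c A2; A2 → b

Generating nonterminals: {A2, S}.
Reachable from S after that: {A2, S}.
Removed useless symbols: {A1} and every production mentioning them.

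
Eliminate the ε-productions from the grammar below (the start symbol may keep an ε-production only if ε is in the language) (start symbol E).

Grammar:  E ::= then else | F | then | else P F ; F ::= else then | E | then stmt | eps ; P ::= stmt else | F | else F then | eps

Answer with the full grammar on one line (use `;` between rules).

Nullable nonterminals: {E, F, P}.
ε ∈ L(G) since E is nullable, so keep E → ε.
Add the nullable-subset variants: E → else P F gives else P F | else P | else F | else. P → else F then gives else F then | else then.

E ::= then else | F | then | else P F | else P | else F | else | eps; F ::= else then | E | then stmt; P ::= stmt else | F | else F then | else then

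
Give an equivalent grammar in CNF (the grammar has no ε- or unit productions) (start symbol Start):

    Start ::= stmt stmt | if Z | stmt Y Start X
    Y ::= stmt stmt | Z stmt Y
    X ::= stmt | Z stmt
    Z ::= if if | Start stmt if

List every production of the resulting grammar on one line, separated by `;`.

Start ::= X1 X1 | X2 Z | X1 Y1; Y ::= X1 X1 | Z Y3; X ::= stmt | Z X1; Z ::= X2 X2 | Start Y4; X1 ::= stmt; X2 ::= if; Y1 ::= Y Y2; Y2 ::= Start X; Y3 ::= X1 Y; Y4 ::= X1 X2

Introduce a nonterminal for each terminal appearing in a rule of length ≥ 2: X1 → stmt, X2 → if.
Binarize each right-hand side of length ≥ 3 by chaining fresh nonterminals (Y1, Y2, …): affected rules were Start → X1 Y Start X; Y → Z X1 Y; Z → Start X1 X2.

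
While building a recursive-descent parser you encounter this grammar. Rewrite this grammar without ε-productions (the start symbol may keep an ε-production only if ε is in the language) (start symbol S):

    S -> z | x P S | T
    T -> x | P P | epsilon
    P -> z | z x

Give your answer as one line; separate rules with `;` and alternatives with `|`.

The nullable symbols are {S, T}.
ε ∈ L(G) since S is nullable, so keep S → ε.
Add the nullable-subset variants: S → x P S gives x P S | x P.

S -> z | x P S | x P | T | ε; T -> x | P P; P -> z | z x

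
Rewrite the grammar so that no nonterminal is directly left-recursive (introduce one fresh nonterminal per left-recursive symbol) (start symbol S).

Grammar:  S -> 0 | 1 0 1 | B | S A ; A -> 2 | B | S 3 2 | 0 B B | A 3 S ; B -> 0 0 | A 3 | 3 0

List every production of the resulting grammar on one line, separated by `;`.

S -> 0 S' | 1 0 1 S' | B S'; A -> 2 A' | B A' | S 3 2 A' | 0 B B A'; B -> 0 0 | A 3 | 3 0; S' -> A S' | epsilon; A' -> 3 S A' | epsilon

Left recursion appears on S, A.
For S: α = {A}, β = {0, 1 0 1, B}. Rewrite as S → β S' and S' → α S' | ε.
For A: α = {3 S}, β = {2, B, S 3 2, 0 B B}. Rewrite as A → β A' and A' → α A' | ε.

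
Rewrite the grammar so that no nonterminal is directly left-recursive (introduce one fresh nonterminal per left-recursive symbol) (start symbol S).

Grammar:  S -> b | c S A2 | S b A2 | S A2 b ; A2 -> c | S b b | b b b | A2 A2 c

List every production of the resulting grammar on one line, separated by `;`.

S, A2 are directly left-recursive.
For S: α = {b A2, A2 b}, β = {b, c S A2}. Rewrite as S → β S' and S' → α S' | ε.
For A2: α = {A2 c}, β = {c, S b b, b b b}. Rewrite as A2 → β A2' and A2' → α A2' | ε.

S -> b S' | c S A2 S'; A2 -> c A2' | S b b A2' | b b b A2'; S' -> b A2 S' | A2 b S' | ε; A2' -> A2 c A2' | ε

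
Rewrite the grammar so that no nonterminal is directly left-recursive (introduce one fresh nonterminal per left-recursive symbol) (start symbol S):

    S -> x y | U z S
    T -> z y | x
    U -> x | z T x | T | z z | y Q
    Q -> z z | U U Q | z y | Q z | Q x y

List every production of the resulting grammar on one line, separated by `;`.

Left recursion appears on Q.
For Q: α = {z, x y}, β = {z z, U U Q, z y}. Rewrite as Q → β Q' and Q' → α Q' | ε.

S -> x y | U z S; T -> z y | x; U -> x | z T x | T | z z | y Q; Q -> z z Q' | U U Q Q' | z y Q'; Q' -> z Q' | x y Q' | eps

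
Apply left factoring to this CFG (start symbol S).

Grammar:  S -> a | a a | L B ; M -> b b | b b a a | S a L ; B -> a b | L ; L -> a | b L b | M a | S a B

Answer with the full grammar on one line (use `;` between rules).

S has alternatives sharing prefix 'a': factor to S → a S' with S' → ε | a.
M has alternatives sharing prefix 'b b': factor to M → b b M' with M' → ε | a a.

S -> L B | a S'; M -> S a L | b b M'; B -> a b | L; L -> a | b L b | M a | S a B; S' -> ε | a; M' -> ε | a a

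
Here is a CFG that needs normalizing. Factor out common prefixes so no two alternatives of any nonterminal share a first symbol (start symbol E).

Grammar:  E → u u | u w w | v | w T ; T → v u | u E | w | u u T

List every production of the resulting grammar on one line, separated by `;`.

E has alternatives sharing prefix 'u': factor to E → u E' with E' → u | w w.
T has alternatives sharing prefix 'u': factor to T → u T' with T' → E | u T.

E → v | w T | u E'; T → v u | w | u T'; E' → u | w w; T' → E | u T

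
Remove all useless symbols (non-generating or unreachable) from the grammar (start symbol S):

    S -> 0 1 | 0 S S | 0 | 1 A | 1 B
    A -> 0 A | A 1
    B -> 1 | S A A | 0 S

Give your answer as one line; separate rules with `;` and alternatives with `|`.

Generating nonterminals: {B, S}.
Reachable from S after that: {B, S}.
Removed useless symbols: {A} and every production mentioning them.

S -> 0 1 | 0 S S | 0 | 1 B; B -> 1 | 0 S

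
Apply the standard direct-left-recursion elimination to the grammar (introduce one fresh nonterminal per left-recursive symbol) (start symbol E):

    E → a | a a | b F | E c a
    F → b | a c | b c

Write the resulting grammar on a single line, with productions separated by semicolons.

Left recursion appears on E.
For E: α = {c a}, β = {a, a a, b F}. Rewrite as E → β E' and E' → α E' | ε.

E → a E' | a a E' | b F E'; F → b | a c | b c; E' → c a E' | epsilon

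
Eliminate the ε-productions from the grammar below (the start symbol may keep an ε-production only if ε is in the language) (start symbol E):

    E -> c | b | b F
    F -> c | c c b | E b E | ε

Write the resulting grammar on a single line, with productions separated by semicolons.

E -> c | b | b F; F -> c | c c b | E b E

The nullable symbols are {F}.
ε ∉ L(G), so no ε-production is kept.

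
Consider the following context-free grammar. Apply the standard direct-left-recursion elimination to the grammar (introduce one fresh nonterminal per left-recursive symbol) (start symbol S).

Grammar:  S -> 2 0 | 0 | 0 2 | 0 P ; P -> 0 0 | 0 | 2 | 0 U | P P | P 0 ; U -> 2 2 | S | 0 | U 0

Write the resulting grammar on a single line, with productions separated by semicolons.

Left recursion appears on P, U.
For P: α = {P, 0}, β = {0 0, 0, 2, 0 U}. Rewrite as P → β P' and P' → α P' | ε.
For U: α = {0}, β = {2 2, S, 0}. Rewrite as U → β U' and U' → α U' | ε.

S -> 2 0 | 0 | 0 2 | 0 P; P -> 0 0 P' | 0 P' | 2 P' | 0 U P'; U -> 2 2 U' | S U' | 0 U'; P' -> P P' | 0 P' | ε; U' -> 0 U' | ε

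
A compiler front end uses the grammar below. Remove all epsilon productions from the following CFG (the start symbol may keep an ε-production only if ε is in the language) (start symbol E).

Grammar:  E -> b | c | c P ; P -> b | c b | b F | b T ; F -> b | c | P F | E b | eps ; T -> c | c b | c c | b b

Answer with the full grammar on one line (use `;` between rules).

Nullable set = {F}.
ε ∉ L(G), so no ε-production is kept.
Add the nullable-subset variants: F → P F gives P F | P.

E -> b | c | c P; P -> b | c b | b F | b T; F -> b | c | P F | P | E b; T -> c | c b | c c | b b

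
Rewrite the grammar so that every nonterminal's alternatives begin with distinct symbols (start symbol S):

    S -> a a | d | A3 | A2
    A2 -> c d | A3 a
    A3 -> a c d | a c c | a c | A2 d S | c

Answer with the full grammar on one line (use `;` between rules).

S -> a a | d | A3 | A2; A2 -> c d | A3 a; A3 -> A2 d S | c | a c A3'; A3' -> d | c | ε

A3 has alternatives sharing prefix 'a c': factor to A3 → a c A3' with A3' → d | c | ε.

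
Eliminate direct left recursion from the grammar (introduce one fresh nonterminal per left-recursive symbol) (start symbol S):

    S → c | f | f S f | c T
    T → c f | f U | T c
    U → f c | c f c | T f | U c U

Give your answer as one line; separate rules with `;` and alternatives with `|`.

S → c | f | f S f | c T; T → c f T' | f U T'; U → f c U' | c f c U' | T f U'; T' → c T' | ε; U' → c U U' | ε

Directly left-recursive nonterminals: T, U.
For T: α = {c}, β = {c f, f U}. Rewrite as T → β T' and T' → α T' | ε.
For U: α = {c U}, β = {f c, c f c, T f}. Rewrite as U → β U' and U' → α U' | ε.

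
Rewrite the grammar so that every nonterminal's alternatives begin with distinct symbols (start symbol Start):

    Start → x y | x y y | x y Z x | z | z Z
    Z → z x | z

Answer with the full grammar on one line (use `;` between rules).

Start has alternatives sharing prefix 'x y': factor to Start → x y Start1 with Start1 → ε | y | Z x.
Start has alternatives sharing prefix 'z': factor to Start → z Start2 with Start2 → ε | Z.
Z has alternatives sharing prefix 'z': factor to Z → z Z1 with Z1 → x | ε.

Start → x y Start1 | z Start2; Z → z Z1; Start1 → ε | y | Z x; Start2 → ε | Z; Z1 → x | ε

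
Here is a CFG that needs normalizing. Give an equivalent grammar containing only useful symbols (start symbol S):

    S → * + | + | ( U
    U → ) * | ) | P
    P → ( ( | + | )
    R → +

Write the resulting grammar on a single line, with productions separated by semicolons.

Generating nonterminals: {P, R, S, U}.
Reachable from S after that: {P, S, U}.
Removed useless symbols: {R} and every production mentioning them.

S → * + | + | ( U; U → ) * | ) | P; P → ( ( | + | )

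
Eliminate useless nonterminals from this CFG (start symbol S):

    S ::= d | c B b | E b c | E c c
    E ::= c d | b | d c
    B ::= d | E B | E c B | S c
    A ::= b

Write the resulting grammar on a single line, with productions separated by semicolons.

Generating nonterminals: {A, B, E, S}.
Reachable from S after that: {B, E, S}.
Removed useless symbols: {A} and every production mentioning them.

S ::= d | c B b | E b c | E c c; E ::= c d | b | d c; B ::= d | E B | E c B | S c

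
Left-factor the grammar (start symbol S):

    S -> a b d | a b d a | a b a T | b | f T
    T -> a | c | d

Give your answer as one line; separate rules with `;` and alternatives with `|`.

S -> b | f T | a b S'; T -> a | c | d; S' -> a T | d S''; S'' -> ε | a

S has alternatives sharing prefix 'a b': factor to S → a b S' with S' → d | d a | a T.
S' has alternatives sharing prefix 'd': factor to S' → d S'' with S'' → ε | a.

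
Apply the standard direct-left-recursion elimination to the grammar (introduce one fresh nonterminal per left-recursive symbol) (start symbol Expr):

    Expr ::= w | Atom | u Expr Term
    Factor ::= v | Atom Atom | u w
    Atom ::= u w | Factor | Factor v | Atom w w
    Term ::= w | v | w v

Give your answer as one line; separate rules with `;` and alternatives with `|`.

Directly left-recursive nonterminal: Atom.
For Atom: α = {w w}, β = {u w, Factor, Factor v}. Rewrite as Atom → β Atom1 and Atom1 → α Atom1 | ε.

Expr ::= w | Atom | u Expr Term; Factor ::= v | Atom Atom | u w; Atom ::= u w Atom1 | Factor Atom1 | Factor v Atom1; Term ::= w | v | w v; Atom1 ::= w w Atom1 | ε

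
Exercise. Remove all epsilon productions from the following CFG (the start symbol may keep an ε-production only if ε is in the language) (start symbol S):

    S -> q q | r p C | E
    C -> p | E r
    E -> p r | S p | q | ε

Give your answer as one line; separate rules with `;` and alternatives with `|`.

Nullable set = {E, S}.
ε ∈ L(G) since S is nullable, so keep S → ε.
For each production, add variants omitting each subset of nullable occurrences: C → E r gives E r | r. E → S p gives S p | p.

S -> q q | r p C | E | ε; C -> p | E r | r; E -> p r | S p | p | q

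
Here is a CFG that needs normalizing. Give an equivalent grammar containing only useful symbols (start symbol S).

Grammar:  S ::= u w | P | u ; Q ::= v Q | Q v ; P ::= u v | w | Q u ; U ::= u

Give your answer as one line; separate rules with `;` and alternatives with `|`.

Generating nonterminals: {P, S, U}.
Reachable from S after that: {P, S}.
Removed useless symbols: {Q, U} and every production mentioning them.

S ::= u w | P | u; P ::= u v | w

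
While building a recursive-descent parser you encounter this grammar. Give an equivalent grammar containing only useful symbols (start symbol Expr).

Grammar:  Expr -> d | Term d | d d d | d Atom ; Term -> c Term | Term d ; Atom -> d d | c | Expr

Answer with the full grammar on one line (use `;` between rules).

Expr -> d | d d d | d Atom; Atom -> d d | c | Expr

Generating nonterminals: {Atom, Expr}.
Reachable from Expr after that: {Atom, Expr}.
Removed useless symbols: {Term} and every production mentioning them.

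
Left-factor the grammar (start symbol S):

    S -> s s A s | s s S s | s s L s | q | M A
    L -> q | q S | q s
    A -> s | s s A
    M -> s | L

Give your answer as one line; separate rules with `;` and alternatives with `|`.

S has alternatives sharing prefix 's s': factor to S → s s S' with S' → A s | S s | L s.
L has alternatives sharing prefix 'q': factor to L → q L' with L' → ε | S | s.
A has alternatives sharing prefix 's': factor to A → s A' with A' → ε | s A.

S -> q | M A | s s S'; L -> q L'; A -> s A'; M -> s | L; S' -> A s | S s | L s; L' -> ε | S | s; A' -> ε | s A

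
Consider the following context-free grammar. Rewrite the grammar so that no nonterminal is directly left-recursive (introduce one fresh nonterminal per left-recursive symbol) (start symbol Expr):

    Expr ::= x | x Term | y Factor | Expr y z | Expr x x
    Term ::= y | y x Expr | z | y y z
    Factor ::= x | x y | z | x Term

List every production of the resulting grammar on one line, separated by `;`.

Expr ::= x Expr1 | x Term Expr1 | y Factor Expr1; Term ::= y | y x Expr | z | y y z; Factor ::= x | x y | z | x Term; Expr1 ::= y z Expr1 | x x Expr1 | eps

Left recursion appears on Expr.
For Expr: α = {y z, x x}, β = {x, x Term, y Factor}. Rewrite as Expr → β Expr1 and Expr1 → α Expr1 | ε.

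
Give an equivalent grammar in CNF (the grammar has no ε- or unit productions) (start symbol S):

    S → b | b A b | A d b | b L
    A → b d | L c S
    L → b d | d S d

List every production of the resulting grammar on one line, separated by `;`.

S → b | X1 Y1 | A Y2 | X1 L; A → X1 X2 | L Y3; L → X1 X2 | X2 Y4; X1 → b; X2 → d; X3 → c; Y1 → A X1; Y2 → X2 X1; Y3 → X3 S; Y4 → S X2

Introduce a nonterminal for each terminal appearing in a rule of length ≥ 2: X1 → b, X2 → d, X3 → c.
Binarize each right-hand side of length ≥ 3 by chaining fresh nonterminals (Y1, Y2, …): affected rules were S → X1 A X1; S → A X2 X1; A → L X3 S; L → X2 S X2.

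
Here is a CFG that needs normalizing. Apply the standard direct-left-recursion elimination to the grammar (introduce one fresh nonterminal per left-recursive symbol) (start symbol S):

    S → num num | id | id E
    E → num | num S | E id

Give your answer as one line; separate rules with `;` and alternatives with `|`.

Directly left-recursive nonterminal: E.
For E: α = {id}, β = {num, num S}. Rewrite as E → β E' and E' → α E' | ε.

S → num num | id | id E; E → num E' | num S E'; E' → id E' | ε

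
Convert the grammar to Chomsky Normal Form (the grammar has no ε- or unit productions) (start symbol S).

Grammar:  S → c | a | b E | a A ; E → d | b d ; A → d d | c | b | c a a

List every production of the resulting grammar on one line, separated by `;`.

S → c | a | X1 E | X2 A; E → d | X1 X3; A → X3 X3 | c | b | X4 Y1; X1 → b; X2 → a; X3 → d; X4 → c; Y1 → X2 X2

Introduce a nonterminal for each terminal appearing in a rule of length ≥ 2: X1 → b, X2 → a, X3 → d, X4 → c.
Binarize each right-hand side of length ≥ 3 by chaining fresh nonterminals (Y1, Y2, …): affected rules were A → X4 X2 X2.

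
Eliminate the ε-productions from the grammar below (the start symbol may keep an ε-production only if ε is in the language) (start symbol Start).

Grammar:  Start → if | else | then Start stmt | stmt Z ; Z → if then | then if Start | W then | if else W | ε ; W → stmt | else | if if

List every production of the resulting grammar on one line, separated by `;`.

Start → if | else | then Start stmt | stmt Z | stmt; Z → if then | then if Start | W then | if else W; W → stmt | else | if if

Nullable nonterminals: {Z}.
ε ∉ L(G), so no ε-production is kept.
For each production, add variants omitting each subset of nullable occurrences: Start → stmt Z gives stmt Z | stmt.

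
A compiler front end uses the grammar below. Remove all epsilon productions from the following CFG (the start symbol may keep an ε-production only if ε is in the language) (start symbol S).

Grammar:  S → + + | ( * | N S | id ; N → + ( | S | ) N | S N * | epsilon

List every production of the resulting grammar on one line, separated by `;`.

Nullable nonterminals: {N}.
ε ∉ L(G), so no ε-production is kept.
Expand every rule over subsets of its nullable positions: N → ) N gives ) N | ). N → S N * gives S N * | S *.

S → + + | ( * | N S | id; N → + ( | S | ) N | ) | S N * | S *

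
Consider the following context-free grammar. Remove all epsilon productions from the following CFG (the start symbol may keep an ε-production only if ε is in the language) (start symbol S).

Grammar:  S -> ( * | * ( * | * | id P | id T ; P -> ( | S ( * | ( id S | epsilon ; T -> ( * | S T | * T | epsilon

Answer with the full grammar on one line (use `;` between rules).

The nullable symbols are {P, T}.
ε ∉ L(G), so no ε-production is kept.
For each production, add variants omitting each subset of nullable occurrences: S → id P gives id P | id. T → S T gives S T | S. T → * T gives * T | *.

S -> ( * | * ( * | * | id P | id | id T; P -> ( | S ( * | ( id S; T -> ( * | S T | S | * T | *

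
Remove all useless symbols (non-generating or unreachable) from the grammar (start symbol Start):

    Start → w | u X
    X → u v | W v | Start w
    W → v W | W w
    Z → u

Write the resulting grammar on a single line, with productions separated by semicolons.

Generating nonterminals: {Start, X, Z}.
Reachable from Start after that: {Start, X}.
Removed useless symbols: {W, Z} and every production mentioning them.

Start → w | u X; X → u v | Start w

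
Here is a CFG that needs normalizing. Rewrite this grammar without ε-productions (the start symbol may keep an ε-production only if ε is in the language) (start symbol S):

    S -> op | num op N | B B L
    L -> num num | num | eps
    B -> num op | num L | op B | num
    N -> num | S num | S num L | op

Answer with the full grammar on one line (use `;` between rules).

The nullable symbols are {L}.
ε ∉ L(G), so no ε-production is kept.
Expand every rule over subsets of its nullable positions: S → B B L gives B B L | B B. B → num L gives num L | num.

S -> op | num op N | B B L | B B; L -> num num | num; B -> num op | num L | num | op B; N -> num | S num | S num L | op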